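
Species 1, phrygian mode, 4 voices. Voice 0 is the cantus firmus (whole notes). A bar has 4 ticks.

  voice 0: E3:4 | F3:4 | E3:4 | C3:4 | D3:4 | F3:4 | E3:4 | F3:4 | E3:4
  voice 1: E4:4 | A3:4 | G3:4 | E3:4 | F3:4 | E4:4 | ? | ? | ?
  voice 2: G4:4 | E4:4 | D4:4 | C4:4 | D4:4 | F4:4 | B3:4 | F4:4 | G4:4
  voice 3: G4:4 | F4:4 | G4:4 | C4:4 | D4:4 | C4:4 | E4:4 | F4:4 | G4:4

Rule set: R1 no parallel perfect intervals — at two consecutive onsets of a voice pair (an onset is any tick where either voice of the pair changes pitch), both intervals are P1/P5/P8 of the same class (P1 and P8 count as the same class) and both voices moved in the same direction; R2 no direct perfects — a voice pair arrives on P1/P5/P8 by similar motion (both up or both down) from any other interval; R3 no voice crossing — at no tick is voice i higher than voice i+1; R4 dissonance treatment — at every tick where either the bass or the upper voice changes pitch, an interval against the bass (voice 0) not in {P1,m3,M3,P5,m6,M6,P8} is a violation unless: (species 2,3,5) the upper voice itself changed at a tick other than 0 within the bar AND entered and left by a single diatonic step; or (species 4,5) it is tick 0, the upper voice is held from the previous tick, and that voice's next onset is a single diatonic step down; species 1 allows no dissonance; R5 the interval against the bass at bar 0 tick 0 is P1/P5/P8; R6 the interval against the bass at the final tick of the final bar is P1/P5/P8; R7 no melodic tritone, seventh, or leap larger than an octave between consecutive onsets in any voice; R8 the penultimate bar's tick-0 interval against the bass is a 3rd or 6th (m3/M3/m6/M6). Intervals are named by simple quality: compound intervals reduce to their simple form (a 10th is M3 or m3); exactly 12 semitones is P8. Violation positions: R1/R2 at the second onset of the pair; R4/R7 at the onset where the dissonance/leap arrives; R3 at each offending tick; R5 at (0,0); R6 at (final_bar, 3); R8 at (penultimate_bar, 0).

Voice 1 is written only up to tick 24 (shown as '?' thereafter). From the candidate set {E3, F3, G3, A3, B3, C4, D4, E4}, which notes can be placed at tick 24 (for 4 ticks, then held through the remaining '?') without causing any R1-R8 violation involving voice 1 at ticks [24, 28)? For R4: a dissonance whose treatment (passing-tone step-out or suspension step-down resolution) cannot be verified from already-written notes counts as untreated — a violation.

E3: violates R2
F3: violates R4,R7
G3: legal
A3: violates R4
B3: violates R2
C4: violates R3
D4: violates R3,R4
E4: violates R3

{G3}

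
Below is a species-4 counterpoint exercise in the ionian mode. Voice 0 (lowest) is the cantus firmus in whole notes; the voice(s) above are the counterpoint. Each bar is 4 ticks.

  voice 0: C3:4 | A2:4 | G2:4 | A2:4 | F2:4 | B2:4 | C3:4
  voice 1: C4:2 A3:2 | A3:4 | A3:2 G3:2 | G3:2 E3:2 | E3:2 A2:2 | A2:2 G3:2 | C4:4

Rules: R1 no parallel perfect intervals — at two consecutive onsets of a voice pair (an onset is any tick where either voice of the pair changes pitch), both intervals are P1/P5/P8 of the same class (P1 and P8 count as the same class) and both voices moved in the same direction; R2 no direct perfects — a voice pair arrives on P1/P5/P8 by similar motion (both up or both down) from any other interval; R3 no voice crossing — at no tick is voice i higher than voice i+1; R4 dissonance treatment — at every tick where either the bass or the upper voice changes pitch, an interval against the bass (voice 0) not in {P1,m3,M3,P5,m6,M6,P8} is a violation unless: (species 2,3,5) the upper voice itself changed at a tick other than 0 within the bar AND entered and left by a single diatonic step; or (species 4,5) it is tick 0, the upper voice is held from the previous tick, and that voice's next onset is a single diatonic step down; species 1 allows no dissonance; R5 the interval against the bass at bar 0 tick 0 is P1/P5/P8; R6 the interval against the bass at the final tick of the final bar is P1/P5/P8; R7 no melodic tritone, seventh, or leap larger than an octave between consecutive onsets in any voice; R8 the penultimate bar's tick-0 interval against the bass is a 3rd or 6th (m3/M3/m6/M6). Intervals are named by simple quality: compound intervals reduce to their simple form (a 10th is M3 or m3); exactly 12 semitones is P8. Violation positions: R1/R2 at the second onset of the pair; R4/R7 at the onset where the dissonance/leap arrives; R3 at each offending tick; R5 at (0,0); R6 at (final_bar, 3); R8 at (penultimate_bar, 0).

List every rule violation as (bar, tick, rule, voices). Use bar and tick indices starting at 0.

(3, 0, R4, (0, 1))
(4, 0, R4, (0, 1))
(5, 0, R3, (0, 1))
(5, 0, R4, (0, 1))
(5, 0, R7, (0,))
(5, 0, R8, (0, 1))
(5, 1, R3, (0, 1))
(5, 2, R7, (1,))
(6, 0, R2, (0, 1))

bar 0: v0=C3 v1=C4 downbeat P8
bar 1: v0=A2 v1=A3 downbeat P8
bar 2: v0=G2 v1=A3 downbeat M2
bar 3: v0=A2 v1=G3 downbeat m7
bar 4: v0=F2 v1=E3 downbeat M7
bar 5: v0=B2 v1=A2 downbeat M2
bar 6: v0=C3 v1=C4 downbeat P8
  -> R4 @ bar 3 tick 0 v(0, 1): A2/G3 m7 untreated
  -> R4 @ bar 4 tick 0 v(0, 1): F2/E3 M7 untreated
  -> R3 @ bar 5 tick 0 v(0, 1): B2 above A2
  -> R4 @ bar 5 tick 0 v(0, 1): B2/A2 M2 untreated
  -> R7 @ bar 5 tick 0 v(0,): F2->B2 leap 6st
  -> R8 @ bar 5 tick 0 v(0, 1): penult M2 not 3rd/6th
  -> R3 @ bar 5 tick 1 v(0, 1): B2 above A2
  -> R7 @ bar 5 tick 2 v(1,): A2->G3 leap 10st
  -> R2 @ bar 6 tick 0 v(0, 1): B2/G3 m6 -> C3/C4 P8 similar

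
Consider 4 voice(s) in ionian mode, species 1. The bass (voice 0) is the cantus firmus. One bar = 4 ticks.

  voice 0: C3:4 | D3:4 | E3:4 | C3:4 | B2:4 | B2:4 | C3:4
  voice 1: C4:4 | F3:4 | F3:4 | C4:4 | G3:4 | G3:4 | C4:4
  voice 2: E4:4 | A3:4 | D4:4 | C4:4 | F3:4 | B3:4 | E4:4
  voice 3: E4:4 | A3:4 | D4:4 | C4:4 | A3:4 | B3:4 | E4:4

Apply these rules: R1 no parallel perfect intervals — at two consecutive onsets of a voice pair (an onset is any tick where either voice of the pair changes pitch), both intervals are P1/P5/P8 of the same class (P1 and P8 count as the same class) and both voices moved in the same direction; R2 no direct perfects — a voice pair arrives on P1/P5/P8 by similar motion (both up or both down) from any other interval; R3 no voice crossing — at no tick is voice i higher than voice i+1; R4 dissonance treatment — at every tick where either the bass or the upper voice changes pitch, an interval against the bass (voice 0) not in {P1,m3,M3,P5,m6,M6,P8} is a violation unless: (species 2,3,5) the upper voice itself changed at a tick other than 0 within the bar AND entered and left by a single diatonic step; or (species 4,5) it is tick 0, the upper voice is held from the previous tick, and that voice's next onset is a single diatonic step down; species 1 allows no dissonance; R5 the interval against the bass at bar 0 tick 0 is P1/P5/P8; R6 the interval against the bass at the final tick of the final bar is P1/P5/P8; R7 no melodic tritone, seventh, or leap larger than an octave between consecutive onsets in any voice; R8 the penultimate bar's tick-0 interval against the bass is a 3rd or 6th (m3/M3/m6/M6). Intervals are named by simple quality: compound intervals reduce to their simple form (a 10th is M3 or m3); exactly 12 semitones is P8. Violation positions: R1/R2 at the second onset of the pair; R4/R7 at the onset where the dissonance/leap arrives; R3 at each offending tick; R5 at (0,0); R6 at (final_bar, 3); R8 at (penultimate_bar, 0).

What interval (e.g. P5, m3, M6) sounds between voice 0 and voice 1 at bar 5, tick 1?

m6

voice 0=B2 voice 1=G3 -> m6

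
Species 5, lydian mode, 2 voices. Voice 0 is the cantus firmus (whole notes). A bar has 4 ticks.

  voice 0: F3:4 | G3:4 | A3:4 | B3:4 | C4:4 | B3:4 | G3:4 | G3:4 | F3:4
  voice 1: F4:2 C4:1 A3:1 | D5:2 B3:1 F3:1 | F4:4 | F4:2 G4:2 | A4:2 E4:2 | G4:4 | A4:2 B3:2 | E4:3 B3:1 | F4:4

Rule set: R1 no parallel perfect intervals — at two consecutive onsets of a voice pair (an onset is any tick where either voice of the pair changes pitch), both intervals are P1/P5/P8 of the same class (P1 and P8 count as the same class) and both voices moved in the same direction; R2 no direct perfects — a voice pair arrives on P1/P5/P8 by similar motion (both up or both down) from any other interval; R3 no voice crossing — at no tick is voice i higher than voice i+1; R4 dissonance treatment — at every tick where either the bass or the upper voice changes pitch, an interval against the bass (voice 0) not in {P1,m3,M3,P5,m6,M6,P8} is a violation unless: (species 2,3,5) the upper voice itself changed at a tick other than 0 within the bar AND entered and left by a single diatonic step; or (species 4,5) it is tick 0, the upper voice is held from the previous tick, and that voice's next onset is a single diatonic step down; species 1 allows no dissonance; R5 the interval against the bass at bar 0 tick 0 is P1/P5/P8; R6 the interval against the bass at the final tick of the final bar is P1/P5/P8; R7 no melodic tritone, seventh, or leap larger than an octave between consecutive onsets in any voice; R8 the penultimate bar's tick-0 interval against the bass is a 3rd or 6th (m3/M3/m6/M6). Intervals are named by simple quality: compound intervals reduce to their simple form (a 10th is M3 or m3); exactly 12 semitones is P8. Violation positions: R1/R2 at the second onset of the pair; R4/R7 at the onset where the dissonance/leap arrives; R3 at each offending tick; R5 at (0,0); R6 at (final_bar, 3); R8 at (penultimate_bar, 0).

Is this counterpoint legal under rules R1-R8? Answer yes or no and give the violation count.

No (10 violations)

bar 0: v0=F3 v1=F4 (P8)
bar 1: v0=G3 v1=D5 (P5)
bar 2: v0=A3 v1=F4 (m6)
bar 3: v0=B3 v1=F4 (TT)
bar 4: v0=C4 v1=A4 (M6)
bar 5: v0=B3 v1=G4 (m6)
bar 6: v0=G3 v1=A4 (M2)
bar 7: v0=G3 v1=E4 (M6)
bar 8: v0=F3 v1=F4 (P8)
  R2 @ bar1.0: F3/A3 M3 -> G3/D5 P5 similar
  R7 @ bar1.0: A3->D5 leap 17st
  R7 @ bar1.2: D5->B3 leap 15st
  R3 @ bar1.3: G3 above F3
  R4 @ bar1.3: G3/F3 M2 untreated
  R7 @ bar1.3: B3->F3 leap 6st
  R4 @ bar3.0: B3/F4 TT untreated
  R4 @ bar6.0: G3/A4 M2 untreated
  R7 @ bar6.2: A4->B3 leap 10st
  R7 @ bar8.0: B3->F4 leap 6st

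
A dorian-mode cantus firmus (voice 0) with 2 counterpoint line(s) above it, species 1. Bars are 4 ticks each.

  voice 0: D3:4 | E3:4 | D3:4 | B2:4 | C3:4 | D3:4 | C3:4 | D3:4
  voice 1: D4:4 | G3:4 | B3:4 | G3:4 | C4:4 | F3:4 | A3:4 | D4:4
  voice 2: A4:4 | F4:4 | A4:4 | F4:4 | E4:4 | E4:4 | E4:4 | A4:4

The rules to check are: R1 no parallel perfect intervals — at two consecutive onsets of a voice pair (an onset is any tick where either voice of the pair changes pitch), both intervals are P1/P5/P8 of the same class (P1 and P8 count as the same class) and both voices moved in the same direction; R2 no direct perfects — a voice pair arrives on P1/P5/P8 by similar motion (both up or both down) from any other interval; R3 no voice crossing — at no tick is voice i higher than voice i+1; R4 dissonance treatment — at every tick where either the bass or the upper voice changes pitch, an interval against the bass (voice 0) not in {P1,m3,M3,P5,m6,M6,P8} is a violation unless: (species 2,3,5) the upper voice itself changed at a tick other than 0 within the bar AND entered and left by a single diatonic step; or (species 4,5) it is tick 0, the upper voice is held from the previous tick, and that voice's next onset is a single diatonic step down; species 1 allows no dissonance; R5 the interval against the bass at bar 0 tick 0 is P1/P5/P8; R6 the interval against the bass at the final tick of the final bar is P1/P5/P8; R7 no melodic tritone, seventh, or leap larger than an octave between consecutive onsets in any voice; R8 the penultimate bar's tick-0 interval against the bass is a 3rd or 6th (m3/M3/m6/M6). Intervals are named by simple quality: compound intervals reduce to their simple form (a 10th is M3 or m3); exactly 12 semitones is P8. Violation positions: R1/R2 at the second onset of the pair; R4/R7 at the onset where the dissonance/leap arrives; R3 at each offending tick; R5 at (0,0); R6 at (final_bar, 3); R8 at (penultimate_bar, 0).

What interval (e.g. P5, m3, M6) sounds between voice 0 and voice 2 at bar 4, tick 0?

M3

voice 0=C3 voice 2=E4 -> M3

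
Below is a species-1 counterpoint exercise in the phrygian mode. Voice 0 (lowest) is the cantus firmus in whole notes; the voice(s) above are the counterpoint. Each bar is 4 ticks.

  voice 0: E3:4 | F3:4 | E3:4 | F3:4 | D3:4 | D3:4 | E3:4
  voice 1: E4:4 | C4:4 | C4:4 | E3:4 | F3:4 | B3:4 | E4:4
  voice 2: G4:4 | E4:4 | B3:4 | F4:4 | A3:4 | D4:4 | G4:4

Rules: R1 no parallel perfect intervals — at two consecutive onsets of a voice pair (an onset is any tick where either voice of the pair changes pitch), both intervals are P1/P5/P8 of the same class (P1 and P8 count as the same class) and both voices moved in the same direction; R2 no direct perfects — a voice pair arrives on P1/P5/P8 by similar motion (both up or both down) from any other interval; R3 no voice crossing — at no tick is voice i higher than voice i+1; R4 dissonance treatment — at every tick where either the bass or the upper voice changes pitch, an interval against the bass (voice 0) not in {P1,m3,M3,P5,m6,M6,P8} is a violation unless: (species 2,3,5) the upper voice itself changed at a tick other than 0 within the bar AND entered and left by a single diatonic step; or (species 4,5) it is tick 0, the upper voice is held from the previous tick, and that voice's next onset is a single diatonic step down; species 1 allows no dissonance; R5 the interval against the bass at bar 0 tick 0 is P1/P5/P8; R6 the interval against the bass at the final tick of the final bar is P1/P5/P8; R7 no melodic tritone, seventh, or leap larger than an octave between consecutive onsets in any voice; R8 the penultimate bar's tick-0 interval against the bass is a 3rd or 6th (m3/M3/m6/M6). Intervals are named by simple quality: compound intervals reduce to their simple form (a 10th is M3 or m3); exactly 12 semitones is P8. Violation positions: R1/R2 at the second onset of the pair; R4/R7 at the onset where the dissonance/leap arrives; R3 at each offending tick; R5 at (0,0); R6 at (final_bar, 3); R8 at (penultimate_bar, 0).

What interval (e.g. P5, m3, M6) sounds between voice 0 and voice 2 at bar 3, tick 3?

voice 0=F3 voice 2=F4 -> P8

P8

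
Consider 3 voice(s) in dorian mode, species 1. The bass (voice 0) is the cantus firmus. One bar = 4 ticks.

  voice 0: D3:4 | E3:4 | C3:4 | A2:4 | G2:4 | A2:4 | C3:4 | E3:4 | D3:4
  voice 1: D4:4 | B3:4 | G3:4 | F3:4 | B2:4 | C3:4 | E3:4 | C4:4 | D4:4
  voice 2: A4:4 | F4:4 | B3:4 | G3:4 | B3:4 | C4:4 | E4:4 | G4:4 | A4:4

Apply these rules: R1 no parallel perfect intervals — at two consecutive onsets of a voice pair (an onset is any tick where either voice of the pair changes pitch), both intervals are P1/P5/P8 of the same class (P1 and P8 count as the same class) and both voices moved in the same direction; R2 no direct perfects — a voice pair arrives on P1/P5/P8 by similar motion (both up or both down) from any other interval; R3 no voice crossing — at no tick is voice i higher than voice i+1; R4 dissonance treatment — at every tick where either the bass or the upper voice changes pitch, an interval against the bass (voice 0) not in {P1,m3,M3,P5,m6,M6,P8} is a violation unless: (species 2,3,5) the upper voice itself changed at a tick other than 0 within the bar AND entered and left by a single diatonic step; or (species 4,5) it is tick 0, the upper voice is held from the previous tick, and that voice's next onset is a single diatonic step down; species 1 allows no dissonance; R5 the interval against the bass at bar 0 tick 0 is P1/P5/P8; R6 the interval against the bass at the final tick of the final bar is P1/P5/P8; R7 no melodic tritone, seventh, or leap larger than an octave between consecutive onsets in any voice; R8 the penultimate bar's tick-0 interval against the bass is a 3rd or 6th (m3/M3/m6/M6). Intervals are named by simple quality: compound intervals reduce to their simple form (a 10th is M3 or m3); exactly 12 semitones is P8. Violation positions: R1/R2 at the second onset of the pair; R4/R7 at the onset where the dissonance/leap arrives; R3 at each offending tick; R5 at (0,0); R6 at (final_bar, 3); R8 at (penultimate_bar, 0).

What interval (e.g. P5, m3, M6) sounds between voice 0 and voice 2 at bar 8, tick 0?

P5

voice 0=D3 voice 2=A4 -> P5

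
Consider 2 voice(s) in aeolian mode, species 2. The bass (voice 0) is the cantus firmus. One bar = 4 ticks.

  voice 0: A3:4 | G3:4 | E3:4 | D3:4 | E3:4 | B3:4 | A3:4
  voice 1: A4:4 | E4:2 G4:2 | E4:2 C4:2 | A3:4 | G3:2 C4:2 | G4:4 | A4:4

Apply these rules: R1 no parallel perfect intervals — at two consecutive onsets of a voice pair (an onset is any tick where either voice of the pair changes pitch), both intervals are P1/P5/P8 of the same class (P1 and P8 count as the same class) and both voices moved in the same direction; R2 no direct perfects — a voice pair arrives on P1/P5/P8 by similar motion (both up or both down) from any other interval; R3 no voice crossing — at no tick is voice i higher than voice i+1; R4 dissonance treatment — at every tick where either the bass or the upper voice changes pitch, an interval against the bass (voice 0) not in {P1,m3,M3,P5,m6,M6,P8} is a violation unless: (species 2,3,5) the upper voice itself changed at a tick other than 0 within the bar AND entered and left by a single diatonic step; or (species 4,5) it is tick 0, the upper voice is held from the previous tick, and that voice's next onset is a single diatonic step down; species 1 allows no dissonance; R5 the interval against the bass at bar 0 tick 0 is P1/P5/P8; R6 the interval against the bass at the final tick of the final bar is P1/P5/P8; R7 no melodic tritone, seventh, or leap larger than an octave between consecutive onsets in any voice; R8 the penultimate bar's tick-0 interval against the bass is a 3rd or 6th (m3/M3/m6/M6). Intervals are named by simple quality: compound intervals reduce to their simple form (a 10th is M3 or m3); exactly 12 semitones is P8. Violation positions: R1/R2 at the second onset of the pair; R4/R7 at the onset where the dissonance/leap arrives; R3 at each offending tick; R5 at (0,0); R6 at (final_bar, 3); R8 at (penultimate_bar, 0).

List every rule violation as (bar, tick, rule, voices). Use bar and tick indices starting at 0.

(2, 0, R1, (0, 1))
(3, 0, R2, (0, 1))

bar 0: v0=A3 v1=A4 downbeat P8
bar 1: v0=G3 v1=E4 downbeat M6
bar 2: v0=E3 v1=E4 downbeat P8
bar 3: v0=D3 v1=A3 downbeat P5
bar 4: v0=E3 v1=G3 downbeat m3
bar 5: v0=B3 v1=G4 downbeat m6
bar 6: v0=A3 v1=A4 downbeat P8
  -> R1 @ bar 2 tick 0 v(0, 1): G3/G4 P8 -> E3/E4 P8 similar
  -> R2 @ bar 3 tick 0 v(0, 1): E3/C4 m6 -> D3/A3 P5 similar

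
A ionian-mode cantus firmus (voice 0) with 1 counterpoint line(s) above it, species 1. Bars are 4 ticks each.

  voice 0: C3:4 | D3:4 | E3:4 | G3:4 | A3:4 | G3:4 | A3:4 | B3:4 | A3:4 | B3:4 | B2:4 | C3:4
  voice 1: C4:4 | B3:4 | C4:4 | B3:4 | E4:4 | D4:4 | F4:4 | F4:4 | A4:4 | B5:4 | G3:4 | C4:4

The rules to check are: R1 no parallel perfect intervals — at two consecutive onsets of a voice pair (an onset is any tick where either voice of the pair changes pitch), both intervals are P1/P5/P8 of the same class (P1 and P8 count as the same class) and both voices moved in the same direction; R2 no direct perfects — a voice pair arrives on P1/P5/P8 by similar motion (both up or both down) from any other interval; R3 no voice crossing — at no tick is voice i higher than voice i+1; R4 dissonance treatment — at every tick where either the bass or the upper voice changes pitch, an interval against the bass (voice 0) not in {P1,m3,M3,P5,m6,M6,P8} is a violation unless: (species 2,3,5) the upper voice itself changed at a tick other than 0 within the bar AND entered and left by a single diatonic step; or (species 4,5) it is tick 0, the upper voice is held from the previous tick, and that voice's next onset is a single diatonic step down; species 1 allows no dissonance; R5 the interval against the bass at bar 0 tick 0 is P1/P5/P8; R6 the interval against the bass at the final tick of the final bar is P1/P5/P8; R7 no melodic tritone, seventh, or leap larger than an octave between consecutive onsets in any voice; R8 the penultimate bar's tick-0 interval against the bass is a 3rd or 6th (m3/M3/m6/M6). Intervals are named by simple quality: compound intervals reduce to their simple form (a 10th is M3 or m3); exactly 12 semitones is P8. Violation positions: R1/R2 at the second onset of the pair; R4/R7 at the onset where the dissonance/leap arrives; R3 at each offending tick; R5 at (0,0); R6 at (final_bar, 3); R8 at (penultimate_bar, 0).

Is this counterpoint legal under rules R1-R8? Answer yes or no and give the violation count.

bar 0: v0=C3 v1=C4 (P8)
bar 1: v0=D3 v1=B3 (M6)
bar 2: v0=E3 v1=C4 (m6)
bar 3: v0=G3 v1=B3 (M3)
bar 4: v0=A3 v1=E4 (P5)
bar 5: v0=G3 v1=D4 (P5)
bar 6: v0=A3 v1=F4 (m6)
bar 7: v0=B3 v1=F4 (TT)
bar 8: v0=A3 v1=A4 (P8)
bar 9: v0=B3 v1=B5 (P1)
bar 10: v0=B2 v1=G3 (m6)
bar 11: v0=C3 v1=C4 (P8)
  R2 @ bar4.0: G3/B3 M3 -> A3/E4 P5 similar
  R1 @ bar5.0: A3/E4 P5 -> G3/D4 P5 similar
  R4 @ bar7.0: B3/F4 TT untreated
  R1 @ bar9.0: A3/A4 P8 -> B3/B5 P1 similar
  R7 @ bar9.0: A4->B5 leap 14st
  R7 @ bar10.0: B5->G3 leap 28st
  R2 @ bar11.0: B2/G3 m6 -> C3/C4 P8 similar

No (7 violations)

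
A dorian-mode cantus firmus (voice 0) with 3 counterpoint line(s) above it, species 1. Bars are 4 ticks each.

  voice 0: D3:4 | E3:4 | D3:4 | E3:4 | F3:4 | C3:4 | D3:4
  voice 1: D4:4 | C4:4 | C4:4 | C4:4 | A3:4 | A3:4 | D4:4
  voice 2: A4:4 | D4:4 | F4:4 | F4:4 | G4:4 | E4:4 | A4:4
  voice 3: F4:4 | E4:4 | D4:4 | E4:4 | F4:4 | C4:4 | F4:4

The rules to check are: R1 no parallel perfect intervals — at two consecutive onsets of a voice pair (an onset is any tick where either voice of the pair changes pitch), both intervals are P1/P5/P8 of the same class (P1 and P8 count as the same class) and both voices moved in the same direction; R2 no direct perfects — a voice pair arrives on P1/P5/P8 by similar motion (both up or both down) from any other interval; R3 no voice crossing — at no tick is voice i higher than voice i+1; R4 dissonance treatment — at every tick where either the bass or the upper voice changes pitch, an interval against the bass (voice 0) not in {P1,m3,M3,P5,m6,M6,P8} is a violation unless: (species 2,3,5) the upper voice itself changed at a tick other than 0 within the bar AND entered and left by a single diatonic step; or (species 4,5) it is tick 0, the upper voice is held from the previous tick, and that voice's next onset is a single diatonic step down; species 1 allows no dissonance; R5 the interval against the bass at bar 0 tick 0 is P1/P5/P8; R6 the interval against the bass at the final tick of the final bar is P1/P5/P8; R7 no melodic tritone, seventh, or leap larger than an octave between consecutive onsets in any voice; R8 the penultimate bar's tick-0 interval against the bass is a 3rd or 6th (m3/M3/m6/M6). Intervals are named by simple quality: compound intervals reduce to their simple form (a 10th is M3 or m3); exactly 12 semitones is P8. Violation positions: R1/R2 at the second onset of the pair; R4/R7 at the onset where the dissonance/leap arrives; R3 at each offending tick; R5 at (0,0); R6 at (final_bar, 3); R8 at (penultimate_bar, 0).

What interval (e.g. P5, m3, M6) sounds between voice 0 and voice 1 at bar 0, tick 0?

voice 0=D3 voice 1=D4 -> P8

P8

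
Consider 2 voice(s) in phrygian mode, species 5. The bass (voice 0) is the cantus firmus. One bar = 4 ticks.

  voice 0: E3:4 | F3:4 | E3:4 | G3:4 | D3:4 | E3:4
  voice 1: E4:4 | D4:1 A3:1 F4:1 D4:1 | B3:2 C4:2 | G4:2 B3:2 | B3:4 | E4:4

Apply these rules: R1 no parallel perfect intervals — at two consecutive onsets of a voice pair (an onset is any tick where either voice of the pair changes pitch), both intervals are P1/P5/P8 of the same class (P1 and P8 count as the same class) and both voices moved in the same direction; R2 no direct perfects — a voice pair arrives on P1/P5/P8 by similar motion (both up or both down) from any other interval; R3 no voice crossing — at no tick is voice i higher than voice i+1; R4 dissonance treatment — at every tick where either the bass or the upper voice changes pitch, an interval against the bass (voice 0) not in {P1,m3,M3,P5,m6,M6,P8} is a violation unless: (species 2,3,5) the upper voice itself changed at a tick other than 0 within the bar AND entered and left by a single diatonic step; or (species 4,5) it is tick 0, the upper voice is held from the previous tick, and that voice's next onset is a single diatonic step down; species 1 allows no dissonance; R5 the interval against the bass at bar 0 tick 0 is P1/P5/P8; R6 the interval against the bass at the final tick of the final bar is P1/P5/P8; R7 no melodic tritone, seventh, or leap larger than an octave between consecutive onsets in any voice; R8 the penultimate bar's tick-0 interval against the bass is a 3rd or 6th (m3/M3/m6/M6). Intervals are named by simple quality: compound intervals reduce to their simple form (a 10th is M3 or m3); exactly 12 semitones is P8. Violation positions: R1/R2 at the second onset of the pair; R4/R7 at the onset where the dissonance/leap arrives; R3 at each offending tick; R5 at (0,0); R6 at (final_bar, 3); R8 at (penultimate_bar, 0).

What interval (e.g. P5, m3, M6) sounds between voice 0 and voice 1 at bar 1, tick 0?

voice 0=F3 voice 1=D4 -> M6

M6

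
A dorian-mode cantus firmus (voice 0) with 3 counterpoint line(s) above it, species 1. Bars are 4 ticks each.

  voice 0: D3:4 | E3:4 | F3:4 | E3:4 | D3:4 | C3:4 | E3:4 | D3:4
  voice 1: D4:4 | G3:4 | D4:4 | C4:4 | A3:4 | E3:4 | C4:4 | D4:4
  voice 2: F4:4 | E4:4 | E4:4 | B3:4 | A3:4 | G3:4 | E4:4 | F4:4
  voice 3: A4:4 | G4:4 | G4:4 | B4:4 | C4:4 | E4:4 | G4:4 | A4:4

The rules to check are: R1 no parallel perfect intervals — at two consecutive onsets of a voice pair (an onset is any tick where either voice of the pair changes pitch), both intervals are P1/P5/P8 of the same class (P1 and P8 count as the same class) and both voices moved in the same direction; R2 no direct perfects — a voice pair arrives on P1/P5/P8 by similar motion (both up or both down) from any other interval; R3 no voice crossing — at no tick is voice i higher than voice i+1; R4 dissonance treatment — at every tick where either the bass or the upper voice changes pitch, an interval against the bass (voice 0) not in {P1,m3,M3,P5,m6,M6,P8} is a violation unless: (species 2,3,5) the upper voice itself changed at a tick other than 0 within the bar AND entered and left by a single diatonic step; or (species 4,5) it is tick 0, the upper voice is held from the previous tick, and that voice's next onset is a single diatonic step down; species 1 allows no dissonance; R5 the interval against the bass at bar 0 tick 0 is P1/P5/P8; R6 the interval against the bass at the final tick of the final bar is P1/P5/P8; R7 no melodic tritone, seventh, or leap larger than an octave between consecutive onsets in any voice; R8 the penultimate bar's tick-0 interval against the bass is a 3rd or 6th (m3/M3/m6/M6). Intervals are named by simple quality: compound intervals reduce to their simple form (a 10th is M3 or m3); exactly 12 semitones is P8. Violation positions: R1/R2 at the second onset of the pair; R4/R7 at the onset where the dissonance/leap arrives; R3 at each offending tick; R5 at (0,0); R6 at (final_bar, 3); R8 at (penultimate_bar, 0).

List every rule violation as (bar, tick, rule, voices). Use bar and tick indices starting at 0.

(0, 0, R5, (0, 2))
(1, 0, R2, (1, 3))
(2, 0, R4, (0, 2))
(2, 0, R4, (0, 3))
(3, 0, R2, (0, 2))
(3, 0, R3, (1, 2))
(3, 1, R3, (1, 2))
(3, 2, R3, (1, 2))
(3, 3, R3, (1, 2))
(4, 0, R1, (0, 2))
(4, 0, R2, (0, 1))
(4, 0, R2, (1, 2))
(4, 0, R4, (0, 3))
(4, 0, R7, (3,))
(5, 0, R1, (0, 2))
(6, 0, R2, (0, 2))
(6, 0, R2, (1, 3))
(6, 0, R8, (0, 2))
(7, 0, R1, (1, 3))
(7, 3, R6, (0, 2))

bar 0: v0=D3 v1=D4 v2=F4 v3=A4 downbeat P5
bar 1: v0=E3 v1=G3 v2=E4 v3=G4 downbeat m3
bar 2: v0=F3 v1=D4 v2=E4 v3=G4 downbeat M2
bar 3: v0=E3 v1=C4 v2=B3 v3=B4 downbeat P5
bar 4: v0=D3 v1=A3 v2=A3 v3=C4 downbeat m7
bar 5: v0=C3 v1=E3 v2=G3 v3=E4 downbeat M3
bar 6: v0=E3 v1=C4 v2=E4 v3=G4 downbeat m3
bar 7: v0=D3 v1=D4 v2=F4 v3=A4 downbeat P5
  -> R5 @ bar 0 tick 0 v(0, 2): opens on m3
  -> R2 @ bar 1 tick 0 v(1, 3): D4/A4 P5 -> G3/G4 P8 similar
  -> R4 @ bar 2 tick 0 v(0, 2): F3/E4 M7 untreated
  -> R4 @ bar 2 tick 0 v(0, 3): F3/G4 M2 untreated
  -> R2 @ bar 3 tick 0 v(0, 2): F3/E4 M7 -> E3/B3 P5 similar
  -> R3 @ bar 3 tick 0 v(1, 2): C4 above B3
  -> R3 @ bar 3 tick 1 v(1, 2): C4 above B3
  -> R3 @ bar 3 tick 2 v(1, 2): C4 above B3
  -> R3 @ bar 3 tick 3 v(1, 2): C4 above B3
  -> R1 @ bar 4 tick 0 v(0, 2): E3/B3 P5 -> D3/A3 P5 similar
  -> R2 @ bar 4 tick 0 v(0, 1): E3/C4 m6 -> D3/A3 P5 similar
  -> R2 @ bar 4 tick 0 v(1, 2): C4/B3 m2 -> A3/A3 P1 similar
  -> R4 @ bar 4 tick 0 v(0, 3): D3/C4 m7 untreated
  -> R7 @ bar 4 tick 0 v(3,): B4->C4 leap 11st
  -> R1 @ bar 5 tick 0 v(0, 2): D3/A3 P5 -> C3/G3 P5 similar
  -> R2 @ bar 6 tick 0 v(0, 2): C3/G3 P5 -> E3/E4 P8 similar
  -> R2 @ bar 6 tick 0 v(1, 3): E3/E4 P8 -> C4/G4 P5 similar
  -> R8 @ bar 6 tick 0 v(0, 2): penult P8 not 3rd/6th
  -> R1 @ bar 7 tick 0 v(1, 3): C4/G4 P5 -> D4/A4 P5 similar
  -> R6 @ bar 7 tick 3 v(0, 2): closes on m3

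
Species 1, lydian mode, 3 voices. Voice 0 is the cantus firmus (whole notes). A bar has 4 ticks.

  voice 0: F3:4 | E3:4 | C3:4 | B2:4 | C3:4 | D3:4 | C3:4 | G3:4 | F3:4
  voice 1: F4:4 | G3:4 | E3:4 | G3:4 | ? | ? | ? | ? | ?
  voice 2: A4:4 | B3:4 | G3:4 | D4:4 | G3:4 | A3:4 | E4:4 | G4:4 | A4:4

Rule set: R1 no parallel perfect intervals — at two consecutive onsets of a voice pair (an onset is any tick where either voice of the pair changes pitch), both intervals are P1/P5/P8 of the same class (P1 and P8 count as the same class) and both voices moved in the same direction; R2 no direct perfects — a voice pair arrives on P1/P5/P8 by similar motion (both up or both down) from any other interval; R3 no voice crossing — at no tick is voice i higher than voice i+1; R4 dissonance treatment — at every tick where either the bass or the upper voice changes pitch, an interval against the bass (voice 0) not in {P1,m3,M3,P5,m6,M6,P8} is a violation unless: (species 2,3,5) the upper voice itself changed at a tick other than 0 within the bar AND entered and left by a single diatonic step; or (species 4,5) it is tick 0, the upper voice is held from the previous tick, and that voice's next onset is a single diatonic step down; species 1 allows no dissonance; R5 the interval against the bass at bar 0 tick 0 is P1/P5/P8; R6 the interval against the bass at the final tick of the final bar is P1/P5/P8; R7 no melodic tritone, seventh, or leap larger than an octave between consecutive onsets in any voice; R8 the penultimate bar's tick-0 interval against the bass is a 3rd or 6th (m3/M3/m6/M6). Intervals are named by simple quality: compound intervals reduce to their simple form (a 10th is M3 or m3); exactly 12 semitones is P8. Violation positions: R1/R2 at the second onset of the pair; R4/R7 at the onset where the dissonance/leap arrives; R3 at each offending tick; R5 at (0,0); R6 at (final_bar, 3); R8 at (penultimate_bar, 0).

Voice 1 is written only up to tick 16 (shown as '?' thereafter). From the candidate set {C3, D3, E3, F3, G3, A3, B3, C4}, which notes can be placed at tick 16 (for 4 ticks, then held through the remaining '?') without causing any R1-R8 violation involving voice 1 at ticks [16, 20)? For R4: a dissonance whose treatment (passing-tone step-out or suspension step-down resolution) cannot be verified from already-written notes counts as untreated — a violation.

C3: violates R1
D3: violates R4
E3: legal
F3: violates R4
G3: legal
A3: violates R3
B3: violates R3,R4
C4: violates R2,R3

{E3, G3}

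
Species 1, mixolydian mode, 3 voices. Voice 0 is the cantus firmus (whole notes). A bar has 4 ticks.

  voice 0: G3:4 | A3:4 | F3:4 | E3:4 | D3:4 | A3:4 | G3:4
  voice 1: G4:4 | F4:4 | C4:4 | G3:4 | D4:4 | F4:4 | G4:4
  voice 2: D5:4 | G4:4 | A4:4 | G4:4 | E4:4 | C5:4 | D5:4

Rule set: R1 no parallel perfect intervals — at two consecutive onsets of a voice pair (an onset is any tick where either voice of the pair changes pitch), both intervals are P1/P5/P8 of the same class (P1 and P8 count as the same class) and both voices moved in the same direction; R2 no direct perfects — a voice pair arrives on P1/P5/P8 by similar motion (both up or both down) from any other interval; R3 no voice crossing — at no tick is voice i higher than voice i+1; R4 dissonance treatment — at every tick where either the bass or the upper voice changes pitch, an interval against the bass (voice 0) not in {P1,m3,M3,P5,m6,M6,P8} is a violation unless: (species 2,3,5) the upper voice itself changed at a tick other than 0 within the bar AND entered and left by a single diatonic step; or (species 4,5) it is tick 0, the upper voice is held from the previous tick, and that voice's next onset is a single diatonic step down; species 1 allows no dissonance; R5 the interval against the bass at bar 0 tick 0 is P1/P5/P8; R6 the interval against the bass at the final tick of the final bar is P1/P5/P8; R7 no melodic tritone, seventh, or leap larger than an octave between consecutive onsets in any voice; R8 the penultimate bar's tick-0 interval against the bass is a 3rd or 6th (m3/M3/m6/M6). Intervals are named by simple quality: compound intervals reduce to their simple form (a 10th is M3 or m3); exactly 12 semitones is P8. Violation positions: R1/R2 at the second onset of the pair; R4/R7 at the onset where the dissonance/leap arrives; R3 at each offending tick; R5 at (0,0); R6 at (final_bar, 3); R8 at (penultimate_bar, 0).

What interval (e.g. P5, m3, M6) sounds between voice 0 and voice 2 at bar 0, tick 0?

P5

voice 0=G3 voice 2=D5 -> P5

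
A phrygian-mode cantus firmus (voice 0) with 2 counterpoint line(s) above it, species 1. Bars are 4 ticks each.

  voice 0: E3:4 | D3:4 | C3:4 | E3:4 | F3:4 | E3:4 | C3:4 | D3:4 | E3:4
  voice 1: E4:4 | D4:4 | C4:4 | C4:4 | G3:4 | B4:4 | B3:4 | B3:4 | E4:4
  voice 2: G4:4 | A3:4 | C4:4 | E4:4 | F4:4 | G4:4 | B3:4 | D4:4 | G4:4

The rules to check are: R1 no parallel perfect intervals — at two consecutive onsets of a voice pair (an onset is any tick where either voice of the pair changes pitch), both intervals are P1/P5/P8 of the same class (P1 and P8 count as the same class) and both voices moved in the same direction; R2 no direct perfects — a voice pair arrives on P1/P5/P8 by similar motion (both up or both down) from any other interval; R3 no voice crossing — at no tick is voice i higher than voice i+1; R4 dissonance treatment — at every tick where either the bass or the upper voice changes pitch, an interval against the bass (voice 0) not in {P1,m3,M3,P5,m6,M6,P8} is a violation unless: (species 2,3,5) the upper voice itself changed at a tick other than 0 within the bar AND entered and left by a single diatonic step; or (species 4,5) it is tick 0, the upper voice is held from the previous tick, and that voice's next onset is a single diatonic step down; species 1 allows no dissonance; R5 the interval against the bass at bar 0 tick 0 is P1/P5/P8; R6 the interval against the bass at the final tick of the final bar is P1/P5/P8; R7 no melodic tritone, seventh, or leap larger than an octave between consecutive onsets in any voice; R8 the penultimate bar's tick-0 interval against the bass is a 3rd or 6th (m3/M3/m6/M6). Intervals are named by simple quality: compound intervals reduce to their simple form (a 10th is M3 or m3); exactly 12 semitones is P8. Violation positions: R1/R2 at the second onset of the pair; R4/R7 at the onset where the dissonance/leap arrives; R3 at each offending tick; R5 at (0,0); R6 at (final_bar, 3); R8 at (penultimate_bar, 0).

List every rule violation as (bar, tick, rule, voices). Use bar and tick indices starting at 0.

(0, 0, R5, (0, 2))
(1, 0, R1, (0, 1))
(1, 0, R2, (0, 2))
(1, 0, R3, (1, 2))
(1, 0, R7, (2,))
(1, 1, R3, (1, 2))
(1, 2, R3, (1, 2))
(1, 3, R3, (1, 2))
(2, 0, R1, (0, 1))
(3, 0, R1, (0, 2))
(4, 0, R1, (0, 2))
(4, 0, R4, (0, 1))
(5, 0, R3, (1, 2))
(5, 0, R7, (1,))
(5, 1, R3, (1, 2))
(5, 2, R3, (1, 2))
(5, 3, R3, (1, 2))
(6, 0, R2, (1, 2))
(6, 0, R4, (0, 1))
(6, 0, R4, (0, 2))
(7, 0, R2, (0, 2))
(7, 0, R8, (0, 2))
(8, 0, R2, (0, 1))
(8, 3, R6, (0, 2))

bar 0: v0=E3 v1=E4 v2=G4 downbeat m3
bar 1: v0=D3 v1=D4 v2=A3 downbeat P5
bar 2: v0=C3 v1=C4 v2=C4 downbeat P8
bar 3: v0=E3 v1=C4 v2=E4 downbeat P8
bar 4: v0=F3 v1=G3 v2=F4 downbeat P8
bar 5: v0=E3 v1=B4 v2=G4 downbeat m3
bar 6: v0=C3 v1=B3 v2=B3 downbeat M7
bar 7: v0=D3 v1=B3 v2=D4 downbeat P8
bar 8: v0=E3 v1=E4 v2=G4 downbeat m3
  -> R5 @ bar 0 tick 0 v(0, 2): opens on m3
  -> R1 @ bar 1 tick 0 v(0, 1): E3/E4 P8 -> D3/D4 P8 similar
  -> R2 @ bar 1 tick 0 v(0, 2): E3/G4 m3 -> D3/A3 P5 similar
  -> R3 @ bar 1 tick 0 v(1, 2): D4 above A3
  -> R7 @ bar 1 tick 0 v(2,): G4->A3 leap 10st
  -> R3 @ bar 1 tick 1 v(1, 2): D4 above A3
  -> R3 @ bar 1 tick 2 v(1, 2): D4 above A3
  -> R3 @ bar 1 tick 3 v(1, 2): D4 above A3
  -> R1 @ bar 2 tick 0 v(0, 1): D3/D4 P8 -> C3/C4 P8 similar
  -> R1 @ bar 3 tick 0 v(0, 2): C3/C4 P8 -> E3/E4 P8 similar
  -> R1 @ bar 4 tick 0 v(0, 2): E3/E4 P8 -> F3/F4 P8 similar
  -> R4 @ bar 4 tick 0 v(0, 1): F3/G3 M2 untreated
  -> R3 @ bar 5 tick 0 v(1, 2): B4 above G4
  -> R7 @ bar 5 tick 0 v(1,): G3->B4 leap 16st
  -> R3 @ bar 5 tick 1 v(1, 2): B4 above G4
  -> R3 @ bar 5 tick 2 v(1, 2): B4 above G4
  -> R3 @ bar 5 tick 3 v(1, 2): B4 above G4
  -> R2 @ bar 6 tick 0 v(1, 2): B4/G4 M3 -> B3/B3 P1 similar
  -> R4 @ bar 6 tick 0 v(0, 1): C3/B3 M7 untreated
  -> R4 @ bar 6 tick 0 v(0, 2): C3/B3 M7 untreated
  -> R2 @ bar 7 tick 0 v(0, 2): C3/B3 M7 -> D3/D4 P8 similar
  -> R8 @ bar 7 tick 0 v(0, 2): penult P8 not 3rd/6th
  -> R2 @ bar 8 tick 0 v(0, 1): D3/B3 M6 -> E3/E4 P8 similar
  -> R6 @ bar 8 tick 3 v(0, 2): closes on m3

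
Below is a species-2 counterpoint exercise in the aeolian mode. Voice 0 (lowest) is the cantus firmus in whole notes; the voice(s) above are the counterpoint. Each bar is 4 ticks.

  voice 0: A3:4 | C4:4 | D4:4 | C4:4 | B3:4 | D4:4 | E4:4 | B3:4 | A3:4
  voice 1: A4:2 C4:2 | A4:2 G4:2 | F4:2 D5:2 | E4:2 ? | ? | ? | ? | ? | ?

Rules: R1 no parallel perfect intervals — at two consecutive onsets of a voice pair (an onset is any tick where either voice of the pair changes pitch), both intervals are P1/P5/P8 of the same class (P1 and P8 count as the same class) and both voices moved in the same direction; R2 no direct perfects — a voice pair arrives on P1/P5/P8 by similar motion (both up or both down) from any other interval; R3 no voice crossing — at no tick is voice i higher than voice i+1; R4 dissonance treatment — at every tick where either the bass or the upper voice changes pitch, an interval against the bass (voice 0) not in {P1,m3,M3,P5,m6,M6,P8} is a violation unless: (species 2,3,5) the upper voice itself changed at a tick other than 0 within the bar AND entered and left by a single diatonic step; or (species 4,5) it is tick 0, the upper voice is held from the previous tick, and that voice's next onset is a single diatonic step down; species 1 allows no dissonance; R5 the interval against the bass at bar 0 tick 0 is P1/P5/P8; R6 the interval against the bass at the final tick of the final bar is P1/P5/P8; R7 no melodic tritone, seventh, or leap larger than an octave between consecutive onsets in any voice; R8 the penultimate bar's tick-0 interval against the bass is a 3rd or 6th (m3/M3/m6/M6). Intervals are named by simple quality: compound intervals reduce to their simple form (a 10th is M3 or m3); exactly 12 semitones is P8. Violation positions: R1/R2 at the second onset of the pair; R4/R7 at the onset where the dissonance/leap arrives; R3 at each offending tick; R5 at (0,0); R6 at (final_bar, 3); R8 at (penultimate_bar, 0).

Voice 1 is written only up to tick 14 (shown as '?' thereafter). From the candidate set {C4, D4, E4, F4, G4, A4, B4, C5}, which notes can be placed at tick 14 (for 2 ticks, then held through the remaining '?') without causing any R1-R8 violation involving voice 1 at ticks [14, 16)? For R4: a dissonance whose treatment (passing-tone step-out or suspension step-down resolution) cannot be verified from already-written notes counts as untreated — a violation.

C4: legal
D4: violates R4
E4: legal
F4: violates R4
G4: legal
A4: legal
B4: violates R4
C5: legal

{A4, C4, C5, E4, G4}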